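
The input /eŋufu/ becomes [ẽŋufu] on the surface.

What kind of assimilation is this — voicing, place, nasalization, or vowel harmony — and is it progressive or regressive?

/e/→[ẽ].
Each target copies a feature from the following segment, so the direction is regressive.

nasalization, regressive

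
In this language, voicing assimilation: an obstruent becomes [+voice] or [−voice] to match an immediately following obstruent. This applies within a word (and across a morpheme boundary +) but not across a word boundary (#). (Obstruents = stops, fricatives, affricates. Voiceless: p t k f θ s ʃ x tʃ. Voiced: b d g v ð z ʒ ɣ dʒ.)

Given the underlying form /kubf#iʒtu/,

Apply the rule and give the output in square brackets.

/b/ before /f/ (voiceless) → [p]
/ʒ/ before /t/ (voiceless) → [ʃ]

[kupf#iʃtu]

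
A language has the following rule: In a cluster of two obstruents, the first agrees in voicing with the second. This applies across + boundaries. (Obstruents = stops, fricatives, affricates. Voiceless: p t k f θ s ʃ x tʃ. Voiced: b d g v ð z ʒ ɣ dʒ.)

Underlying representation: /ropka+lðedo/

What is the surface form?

no segment meets the rule's conditions; no change.

[ropka+lðedo]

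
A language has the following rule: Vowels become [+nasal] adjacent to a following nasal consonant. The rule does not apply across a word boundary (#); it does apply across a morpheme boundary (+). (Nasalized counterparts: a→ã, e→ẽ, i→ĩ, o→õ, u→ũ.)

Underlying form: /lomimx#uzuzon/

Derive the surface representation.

/o/ before nasal /m/ → [õ]
/i/ before nasal /m/ → [ĩ]
/o/ before nasal /n/ → [õ]

[lõmĩmx#uzuzõn]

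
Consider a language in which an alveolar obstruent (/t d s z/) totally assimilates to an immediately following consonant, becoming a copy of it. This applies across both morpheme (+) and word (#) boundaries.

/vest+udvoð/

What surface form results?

[vett+uvvoð]

/s/ before /t/ → [t] (total assimilation)
/d/ before /v/ → [v] (total assimilation)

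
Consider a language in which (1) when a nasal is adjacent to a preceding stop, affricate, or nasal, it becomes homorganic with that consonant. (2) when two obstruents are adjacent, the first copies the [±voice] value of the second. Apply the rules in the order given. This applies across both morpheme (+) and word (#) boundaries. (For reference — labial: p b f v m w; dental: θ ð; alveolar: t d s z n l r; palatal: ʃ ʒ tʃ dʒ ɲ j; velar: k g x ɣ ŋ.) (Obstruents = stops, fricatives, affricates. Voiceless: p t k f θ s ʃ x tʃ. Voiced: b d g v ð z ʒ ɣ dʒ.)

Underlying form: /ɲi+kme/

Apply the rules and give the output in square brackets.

[ɲi+kŋe]

Rule 1: /m/ after /k/ (velar) → [ŋ]
After rule 1: ɲi+kŋe
Rule 2: no segment meets the rule's conditions; no change.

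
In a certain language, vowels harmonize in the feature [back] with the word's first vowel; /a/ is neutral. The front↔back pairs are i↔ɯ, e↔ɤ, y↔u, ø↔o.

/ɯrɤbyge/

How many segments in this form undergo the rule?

2

/y/ harmonizes with /ɯ/ ([+back]) → [u]
/e/ harmonizes with /ɯ/ ([+back]) → [ɤ]
2 segments change.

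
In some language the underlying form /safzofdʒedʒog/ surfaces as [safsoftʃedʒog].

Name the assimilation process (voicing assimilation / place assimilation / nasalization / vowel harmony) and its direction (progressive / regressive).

/z/→[s] /dʒ/→[tʃ].
Each target copies a feature from the preceding segment, so the direction is progressive.

voicing assimilation, progressive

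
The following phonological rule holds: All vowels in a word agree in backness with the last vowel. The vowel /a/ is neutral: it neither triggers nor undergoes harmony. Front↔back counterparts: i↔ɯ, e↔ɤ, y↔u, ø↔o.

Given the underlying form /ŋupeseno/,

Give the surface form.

[ŋupɤsɤno]

/e/ harmonizes with /o/ ([+back]) → [ɤ]
/e/ harmonizes with /o/ ([+back]) → [ɤ]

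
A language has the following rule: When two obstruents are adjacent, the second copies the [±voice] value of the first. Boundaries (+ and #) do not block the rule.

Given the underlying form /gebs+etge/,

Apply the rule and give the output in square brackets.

[gebz+etke]

/s/ after /b/ (voiced) → [z]
/g/ after /t/ (voiceless) → [k]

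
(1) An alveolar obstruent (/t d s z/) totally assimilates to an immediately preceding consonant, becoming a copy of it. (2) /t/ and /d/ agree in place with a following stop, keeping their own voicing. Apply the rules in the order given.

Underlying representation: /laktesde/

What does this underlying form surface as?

Rule 1: /t/ after /k/ → [k] (total assimilation)
Rule 1: /d/ after /s/ → [s] (total assimilation)
After rule 1: lakkesse
Rule 2: no segment meets the rule's conditions; no change.

[lakkesse]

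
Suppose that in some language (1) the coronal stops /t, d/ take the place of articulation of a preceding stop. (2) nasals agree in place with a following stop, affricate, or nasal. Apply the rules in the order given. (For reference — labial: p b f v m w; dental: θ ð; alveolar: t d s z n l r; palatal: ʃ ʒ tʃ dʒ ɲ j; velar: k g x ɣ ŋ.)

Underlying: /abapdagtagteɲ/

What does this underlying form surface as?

[abapbagkagkeɲ]

Rule 1: /d/ after /p/ (labial) → [b]
Rule 1: /t/ after /g/ (velar) → [k]
Rule 1: /t/ after /g/ (velar) → [k]
After rule 1: abapbagkagkeɲ
Rule 2: no segment meets the rule's conditions; no change.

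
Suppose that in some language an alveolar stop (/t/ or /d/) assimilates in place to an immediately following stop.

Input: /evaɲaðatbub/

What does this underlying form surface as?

[evaɲaðapbub]

/t/ before /b/ (labial) → [p]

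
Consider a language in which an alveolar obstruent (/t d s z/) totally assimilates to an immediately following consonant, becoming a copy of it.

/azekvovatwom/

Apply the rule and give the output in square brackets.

[azekvovawwom]

/t/ before /w/ → [w] (total assimilation)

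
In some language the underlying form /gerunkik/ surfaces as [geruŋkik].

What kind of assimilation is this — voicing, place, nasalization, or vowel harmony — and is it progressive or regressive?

/n/→[ŋ].
Each target copies a feature from the following segment, so the direction is regressive.

place assimilation, regressive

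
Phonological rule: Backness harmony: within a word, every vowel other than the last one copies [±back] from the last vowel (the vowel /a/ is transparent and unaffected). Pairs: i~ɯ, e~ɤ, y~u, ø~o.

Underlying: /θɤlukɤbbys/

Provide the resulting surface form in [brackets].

[θelykebbys]

/ɤ/ harmonizes with /y/ ([-back]) → [e]
/u/ harmonizes with /y/ ([-back]) → [y]
/ɤ/ harmonizes with /y/ ([-back]) → [e]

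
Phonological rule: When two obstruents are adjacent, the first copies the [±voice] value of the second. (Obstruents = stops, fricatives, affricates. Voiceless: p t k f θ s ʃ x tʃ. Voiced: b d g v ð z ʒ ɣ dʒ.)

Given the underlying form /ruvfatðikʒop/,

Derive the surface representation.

[ruffadðigʒop]

/v/ before /f/ (voiceless) → [f]
/t/ before /ð/ (voiced) → [d]
/k/ before /ʒ/ (voiced) → [g]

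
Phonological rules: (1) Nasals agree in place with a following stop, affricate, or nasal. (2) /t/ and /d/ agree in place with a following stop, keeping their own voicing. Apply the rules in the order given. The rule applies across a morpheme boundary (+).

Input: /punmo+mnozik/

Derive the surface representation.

Rule 1: /n/ before /m/ (labial) → [m]
Rule 1: /m/ before /n/ (alveolar) → [n]
After rule 1: pummo+nnozik
Rule 2: no segment meets the rule's conditions; no change.

[pummo+nnozik]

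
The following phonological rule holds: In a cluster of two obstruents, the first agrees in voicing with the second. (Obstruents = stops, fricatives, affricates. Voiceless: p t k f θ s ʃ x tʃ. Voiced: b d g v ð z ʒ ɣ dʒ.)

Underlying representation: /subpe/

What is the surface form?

/b/ before /p/ (voiceless) → [p]

[suppe]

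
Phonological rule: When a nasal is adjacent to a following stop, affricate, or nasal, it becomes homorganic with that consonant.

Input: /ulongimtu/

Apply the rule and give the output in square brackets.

/n/ before /g/ (velar) → [ŋ]
/m/ before /t/ (alveolar) → [n]

[uloŋgintu]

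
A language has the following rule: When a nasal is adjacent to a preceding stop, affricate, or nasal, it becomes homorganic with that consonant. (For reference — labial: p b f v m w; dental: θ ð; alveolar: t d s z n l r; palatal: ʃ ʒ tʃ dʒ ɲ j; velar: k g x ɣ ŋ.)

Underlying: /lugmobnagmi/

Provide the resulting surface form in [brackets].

/m/ after /g/ (velar) → [ŋ]
/n/ after /b/ (labial) → [m]
/m/ after /g/ (velar) → [ŋ]

[lugŋobmagŋi]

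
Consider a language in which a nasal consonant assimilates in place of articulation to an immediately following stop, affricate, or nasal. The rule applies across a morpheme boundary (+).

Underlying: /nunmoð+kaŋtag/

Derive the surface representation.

[nummoð+kantag]

/n/ before /m/ (labial) → [m]
/ŋ/ before /t/ (alveolar) → [n]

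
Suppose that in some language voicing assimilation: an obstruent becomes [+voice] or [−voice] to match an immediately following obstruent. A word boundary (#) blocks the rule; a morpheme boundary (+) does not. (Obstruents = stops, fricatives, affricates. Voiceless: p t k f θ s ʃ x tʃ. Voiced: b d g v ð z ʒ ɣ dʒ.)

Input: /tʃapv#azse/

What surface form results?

[tʃabv#asse]

/p/ before /v/ (voiced) → [b]
/z/ before /s/ (voiceless) → [s]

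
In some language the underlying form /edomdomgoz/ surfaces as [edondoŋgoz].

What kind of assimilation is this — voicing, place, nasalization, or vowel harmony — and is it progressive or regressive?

place assimilation, regressive

/m/→[n] /m/→[ŋ].
Each target copies a feature from the following segment, so the direction is regressive.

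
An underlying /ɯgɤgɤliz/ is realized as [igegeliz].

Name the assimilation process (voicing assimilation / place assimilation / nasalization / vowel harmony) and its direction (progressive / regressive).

vowel harmony, regressive

/ɯ/→[i] /ɤ/→[e] /ɤ/→[e].
Vowels agree with the last vowel, so the harmony is regressive.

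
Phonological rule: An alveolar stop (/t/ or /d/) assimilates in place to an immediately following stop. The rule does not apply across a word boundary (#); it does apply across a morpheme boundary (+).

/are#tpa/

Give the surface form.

/t/ before /p/ (labial) → [p]

[are#ppa]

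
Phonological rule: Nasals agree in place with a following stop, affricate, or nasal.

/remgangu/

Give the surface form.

[reŋgaŋgu]

/m/ before /g/ (velar) → [ŋ]
/n/ before /g/ (velar) → [ŋ]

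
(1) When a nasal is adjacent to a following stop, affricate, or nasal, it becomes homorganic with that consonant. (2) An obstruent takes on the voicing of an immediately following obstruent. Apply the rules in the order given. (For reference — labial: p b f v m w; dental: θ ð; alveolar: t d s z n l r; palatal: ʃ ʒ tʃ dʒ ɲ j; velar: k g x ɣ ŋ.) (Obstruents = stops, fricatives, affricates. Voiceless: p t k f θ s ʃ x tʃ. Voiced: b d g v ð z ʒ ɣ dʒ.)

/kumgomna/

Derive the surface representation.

[kuŋgonna]

Rule 1: /m/ before /g/ (velar) → [ŋ]
Rule 1: /m/ before /n/ (alveolar) → [n]
After rule 1: kuŋgonna
Rule 2: no segment meets the rule's conditions; no change.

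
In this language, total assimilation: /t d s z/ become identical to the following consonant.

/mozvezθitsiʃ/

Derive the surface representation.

[movveθθissiʃ]

/z/ before /v/ → [v] (total assimilation)
/z/ before /θ/ → [θ] (total assimilation)
/t/ before /s/ → [s] (total assimilation)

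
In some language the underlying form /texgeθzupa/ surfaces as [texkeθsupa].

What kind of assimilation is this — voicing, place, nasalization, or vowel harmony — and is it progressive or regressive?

/g/→[k] /z/→[s].
Each target copies a feature from the preceding segment, so the direction is progressive.

voicing assimilation, progressive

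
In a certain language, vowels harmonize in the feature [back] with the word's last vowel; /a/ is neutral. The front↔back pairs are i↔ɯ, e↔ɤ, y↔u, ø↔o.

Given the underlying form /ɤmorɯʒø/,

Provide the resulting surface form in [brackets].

/ɤ/ harmonizes with /ø/ ([-back]) → [e]
/o/ harmonizes with /ø/ ([-back]) → [ø]
/ɯ/ harmonizes with /ø/ ([-back]) → [i]

[emøriʒø]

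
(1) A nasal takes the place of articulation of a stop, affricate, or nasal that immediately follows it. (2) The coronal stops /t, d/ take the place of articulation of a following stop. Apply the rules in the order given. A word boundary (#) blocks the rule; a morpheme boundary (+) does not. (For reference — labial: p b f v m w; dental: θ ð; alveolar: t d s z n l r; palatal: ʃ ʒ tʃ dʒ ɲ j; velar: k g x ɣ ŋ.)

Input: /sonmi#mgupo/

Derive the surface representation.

[sommi#ŋgupo]

Rule 1: /n/ before /m/ (labial) → [m]
Rule 1: /m/ before /g/ (velar) → [ŋ]
After rule 1: sommi#ŋgupo
Rule 2: no segment meets the rule's conditions; no change.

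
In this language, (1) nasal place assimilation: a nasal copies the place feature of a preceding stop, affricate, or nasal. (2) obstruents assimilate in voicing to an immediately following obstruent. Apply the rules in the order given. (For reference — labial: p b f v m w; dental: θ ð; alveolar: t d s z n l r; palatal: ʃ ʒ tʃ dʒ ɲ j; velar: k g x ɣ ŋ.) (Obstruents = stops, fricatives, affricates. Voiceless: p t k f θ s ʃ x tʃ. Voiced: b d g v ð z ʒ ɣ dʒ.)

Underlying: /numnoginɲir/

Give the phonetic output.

[nummoginnir]

Rule 1: /n/ after /m/ (labial) → [m]
Rule 1: /ɲ/ after /n/ (alveolar) → [n]
After rule 1: nummoginnir
Rule 2: no segment meets the rule's conditions; no change.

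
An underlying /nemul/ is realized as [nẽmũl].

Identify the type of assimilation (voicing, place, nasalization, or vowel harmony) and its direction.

nasalization, progressive

/e/→[ẽ] /u/→[ũ].
Each target copies a feature from the preceding segment, so the direction is progressive.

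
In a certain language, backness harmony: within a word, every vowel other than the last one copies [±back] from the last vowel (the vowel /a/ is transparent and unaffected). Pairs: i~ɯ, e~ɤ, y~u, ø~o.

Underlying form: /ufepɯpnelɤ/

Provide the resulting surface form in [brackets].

[ufɤpɯpnɤlɤ]

/e/ harmonizes with /ɤ/ ([+back]) → [ɤ]
/e/ harmonizes with /ɤ/ ([+back]) → [ɤ]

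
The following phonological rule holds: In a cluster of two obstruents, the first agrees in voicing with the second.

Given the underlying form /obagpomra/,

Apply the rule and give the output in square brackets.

/g/ before /p/ (voiceless) → [k]

[obakpomra]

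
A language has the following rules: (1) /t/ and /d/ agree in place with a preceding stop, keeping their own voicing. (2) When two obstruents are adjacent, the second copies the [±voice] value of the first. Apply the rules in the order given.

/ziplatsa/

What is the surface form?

[ziplatsa]

Rule 1: no segment meets the rule's conditions; no change.
After rule 1: ziplatsa
Rule 2: no segment meets the rule's conditions; no change.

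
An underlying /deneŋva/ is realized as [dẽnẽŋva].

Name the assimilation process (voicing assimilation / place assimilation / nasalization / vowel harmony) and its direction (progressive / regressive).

/e/→[ẽ] /e/→[ẽ].
Each target copies a feature from the following segment, so the direction is regressive.

nasalization, regressive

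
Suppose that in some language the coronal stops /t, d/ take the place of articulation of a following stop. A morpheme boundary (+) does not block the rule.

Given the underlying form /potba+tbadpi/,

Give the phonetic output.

[popba+pbabpi]

/t/ before /b/ (labial) → [p]
/t/ before /b/ (labial) → [p]
/d/ before /p/ (labial) → [b]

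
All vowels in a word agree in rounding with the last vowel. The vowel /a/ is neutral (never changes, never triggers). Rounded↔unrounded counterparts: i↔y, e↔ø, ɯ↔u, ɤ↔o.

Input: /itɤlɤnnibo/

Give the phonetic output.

[ytolonnybo]

/i/ harmonizes with /o/ ([+round]) → [y]
/ɤ/ harmonizes with /o/ ([+round]) → [o]
/ɤ/ harmonizes with /o/ ([+round]) → [o]
/i/ harmonizes with /o/ ([+round]) → [y]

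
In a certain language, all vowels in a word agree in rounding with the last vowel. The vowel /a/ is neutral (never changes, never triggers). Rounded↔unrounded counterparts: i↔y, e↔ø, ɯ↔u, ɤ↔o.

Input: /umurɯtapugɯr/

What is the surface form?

[ɯmɯrɯtapɯgɯr]

/u/ harmonizes with /ɯ/ ([-round]) → [ɯ]
/u/ harmonizes with /ɯ/ ([-round]) → [ɯ]
/u/ harmonizes with /ɯ/ ([-round]) → [ɯ]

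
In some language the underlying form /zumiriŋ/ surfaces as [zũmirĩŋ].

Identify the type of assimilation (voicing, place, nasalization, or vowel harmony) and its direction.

/u/→[ũ] /i/→[ĩ].
Each target copies a feature from the following segment, so the direction is regressive.

nasalization, regressive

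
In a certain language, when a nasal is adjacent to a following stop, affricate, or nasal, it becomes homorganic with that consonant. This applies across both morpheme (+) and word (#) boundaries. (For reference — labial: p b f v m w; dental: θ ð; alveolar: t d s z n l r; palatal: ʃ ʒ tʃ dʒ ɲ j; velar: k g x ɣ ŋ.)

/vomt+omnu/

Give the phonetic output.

[vont+onnu]

/m/ before /t/ (alveolar) → [n]
/m/ before /n/ (alveolar) → [n]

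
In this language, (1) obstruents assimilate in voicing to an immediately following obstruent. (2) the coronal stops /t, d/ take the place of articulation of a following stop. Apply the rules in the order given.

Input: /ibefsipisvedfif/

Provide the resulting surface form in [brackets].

[ibefsipizvetfif]

Rule 1: /s/ before /v/ (voiced) → [z]
Rule 1: /d/ before /f/ (voiceless) → [t]
After rule 1: ibefsipizvetfif
Rule 2: no segment meets the rule's conditions; no change.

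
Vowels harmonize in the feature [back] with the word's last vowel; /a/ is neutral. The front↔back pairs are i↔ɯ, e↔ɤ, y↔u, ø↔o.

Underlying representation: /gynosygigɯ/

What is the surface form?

[gunosugɯgɯ]

/y/ harmonizes with /ɯ/ ([+back]) → [u]
/y/ harmonizes with /ɯ/ ([+back]) → [u]
/i/ harmonizes with /ɯ/ ([+back]) → [ɯ]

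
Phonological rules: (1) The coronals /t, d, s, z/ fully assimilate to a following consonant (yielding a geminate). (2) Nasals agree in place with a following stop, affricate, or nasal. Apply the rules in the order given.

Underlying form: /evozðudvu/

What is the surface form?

[evoððuvvu]

Rule 1: /z/ before /ð/ → [ð] (total assimilation)
Rule 1: /d/ before /v/ → [v] (total assimilation)
After rule 1: evoððuvvu
Rule 2: no segment meets the rule's conditions; no change.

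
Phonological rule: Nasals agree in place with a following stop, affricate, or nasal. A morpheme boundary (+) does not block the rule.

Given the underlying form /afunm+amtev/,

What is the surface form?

[afumm+antev]

/n/ before /m/ (labial) → [m]
/m/ before /t/ (alveolar) → [n]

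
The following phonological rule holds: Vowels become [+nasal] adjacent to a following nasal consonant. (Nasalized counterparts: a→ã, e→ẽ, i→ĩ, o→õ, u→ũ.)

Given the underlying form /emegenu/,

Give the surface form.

[ẽmegẽnu]

/e/ before nasal /m/ → [ẽ]
/e/ before nasal /n/ → [ẽ]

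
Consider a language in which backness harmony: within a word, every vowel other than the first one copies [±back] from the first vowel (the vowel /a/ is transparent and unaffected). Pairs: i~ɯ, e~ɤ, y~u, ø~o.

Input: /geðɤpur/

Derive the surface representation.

[geðepyr]

/ɤ/ harmonizes with /e/ ([-back]) → [e]
/u/ harmonizes with /e/ ([-back]) → [y]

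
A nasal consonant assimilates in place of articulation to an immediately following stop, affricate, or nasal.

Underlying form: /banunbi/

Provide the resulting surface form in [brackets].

/n/ before /b/ (labial) → [m]

[banumbi]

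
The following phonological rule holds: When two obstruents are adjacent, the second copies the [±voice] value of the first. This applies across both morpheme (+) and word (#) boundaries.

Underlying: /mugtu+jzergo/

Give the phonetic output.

[mugdu+jzergo]

/t/ after /g/ (voiced) → [d]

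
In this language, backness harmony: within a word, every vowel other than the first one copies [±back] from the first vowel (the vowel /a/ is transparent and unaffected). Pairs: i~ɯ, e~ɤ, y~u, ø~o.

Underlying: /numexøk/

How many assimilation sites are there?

/e/ harmonizes with /u/ ([+back]) → [ɤ]
/ø/ harmonizes with /u/ ([+back]) → [o]
2 segments change.

2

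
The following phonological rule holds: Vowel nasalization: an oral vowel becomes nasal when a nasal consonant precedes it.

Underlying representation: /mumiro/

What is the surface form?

[mũmĩro]

/u/ after nasal /m/ → [ũ]
/i/ after nasal /m/ → [ĩ]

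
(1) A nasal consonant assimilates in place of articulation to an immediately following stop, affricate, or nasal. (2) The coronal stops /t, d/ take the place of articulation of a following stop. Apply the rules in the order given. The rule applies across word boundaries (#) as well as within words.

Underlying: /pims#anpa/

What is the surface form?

[pims#ampa]

Rule 1: /n/ before /p/ (labial) → [m]
After rule 1: pims#ampa
Rule 2: no segment meets the rule's conditions; no change.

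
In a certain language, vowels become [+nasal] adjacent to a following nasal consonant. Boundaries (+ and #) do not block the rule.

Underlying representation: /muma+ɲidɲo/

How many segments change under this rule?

2

/u/ before nasal /m/ → [ũ]
/a/ before nasal /ɲ/ → [ã]
2 segments change.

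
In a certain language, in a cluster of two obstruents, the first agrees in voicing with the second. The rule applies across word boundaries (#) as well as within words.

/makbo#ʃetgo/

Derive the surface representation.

/k/ before /b/ (voiced) → [g]
/t/ before /g/ (voiced) → [d]

[magbo#ʃedgo]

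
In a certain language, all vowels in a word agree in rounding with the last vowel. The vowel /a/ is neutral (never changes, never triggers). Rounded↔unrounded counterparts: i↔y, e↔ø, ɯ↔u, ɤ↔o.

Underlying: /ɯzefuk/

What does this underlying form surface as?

[uzøfuk]

/ɯ/ harmonizes with /u/ ([+round]) → [u]
/e/ harmonizes with /u/ ([+round]) → [ø]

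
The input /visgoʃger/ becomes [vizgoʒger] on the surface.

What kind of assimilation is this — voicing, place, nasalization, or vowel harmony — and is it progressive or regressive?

/s/→[z] /ʃ/→[ʒ].
Each target copies a feature from the following segment, so the direction is regressive.

voicing assimilation, regressive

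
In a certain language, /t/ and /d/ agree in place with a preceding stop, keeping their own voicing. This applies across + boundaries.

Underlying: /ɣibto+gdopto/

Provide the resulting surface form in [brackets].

/t/ after /b/ (labial) → [p]
/d/ after /g/ (velar) → [g]
/t/ after /p/ (labial) → [p]

[ɣibpo+ggoppo]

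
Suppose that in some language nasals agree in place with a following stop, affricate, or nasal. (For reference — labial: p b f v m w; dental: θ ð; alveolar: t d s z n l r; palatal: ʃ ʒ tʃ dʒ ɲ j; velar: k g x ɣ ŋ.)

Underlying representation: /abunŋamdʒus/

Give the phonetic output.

[abuŋŋaɲdʒus]

/n/ before /ŋ/ (velar) → [ŋ]
/m/ before /dʒ/ (palatal) → [ɲ]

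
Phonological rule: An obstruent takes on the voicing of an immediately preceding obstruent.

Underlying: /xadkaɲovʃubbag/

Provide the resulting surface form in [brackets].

/k/ after /d/ (voiced) → [g]
/ʃ/ after /v/ (voiced) → [ʒ]

[xadgaɲovʒubbag]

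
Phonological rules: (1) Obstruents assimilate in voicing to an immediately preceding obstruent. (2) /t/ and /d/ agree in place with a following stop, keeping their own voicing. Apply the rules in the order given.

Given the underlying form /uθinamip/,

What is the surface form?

Rule 1: no segment meets the rule's conditions; no change.
After rule 1: uθinamip
Rule 2: no segment meets the rule's conditions; no change.

[uθinamip]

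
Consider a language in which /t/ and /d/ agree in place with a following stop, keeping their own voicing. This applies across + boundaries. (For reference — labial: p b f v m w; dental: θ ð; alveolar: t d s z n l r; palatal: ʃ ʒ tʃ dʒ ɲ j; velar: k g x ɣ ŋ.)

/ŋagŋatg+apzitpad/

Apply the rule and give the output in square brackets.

[ŋagŋakg+apzippad]

/t/ before /g/ (velar) → [k]
/t/ before /p/ (labial) → [p]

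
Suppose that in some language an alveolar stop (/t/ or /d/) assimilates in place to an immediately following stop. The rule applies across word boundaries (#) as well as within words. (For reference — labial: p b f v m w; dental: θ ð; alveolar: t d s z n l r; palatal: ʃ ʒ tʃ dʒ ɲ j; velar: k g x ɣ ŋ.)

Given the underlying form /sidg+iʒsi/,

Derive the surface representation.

/d/ before /g/ (velar) → [g]

[sigg+iʒsi]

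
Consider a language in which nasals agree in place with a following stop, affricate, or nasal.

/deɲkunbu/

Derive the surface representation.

[deŋkumbu]

/ɲ/ before /k/ (velar) → [ŋ]
/n/ before /b/ (labial) → [m]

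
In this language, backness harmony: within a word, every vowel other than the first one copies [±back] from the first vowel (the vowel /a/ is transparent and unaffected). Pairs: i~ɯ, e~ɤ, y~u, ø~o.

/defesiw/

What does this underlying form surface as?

[defesiw]

no segment meets the rule's conditions; no change.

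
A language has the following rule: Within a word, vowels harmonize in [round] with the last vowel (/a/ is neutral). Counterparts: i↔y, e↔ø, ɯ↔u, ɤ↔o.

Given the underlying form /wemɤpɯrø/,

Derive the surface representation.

/e/ harmonizes with /ø/ ([+round]) → [ø]
/ɤ/ harmonizes with /ø/ ([+round]) → [o]
/ɯ/ harmonizes with /ø/ ([+round]) → [u]

[wømopurø]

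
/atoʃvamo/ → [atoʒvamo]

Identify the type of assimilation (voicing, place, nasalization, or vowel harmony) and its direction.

voicing assimilation, regressive

/ʃ/→[ʒ].
Each target copies a feature from the following segment, so the direction is regressive.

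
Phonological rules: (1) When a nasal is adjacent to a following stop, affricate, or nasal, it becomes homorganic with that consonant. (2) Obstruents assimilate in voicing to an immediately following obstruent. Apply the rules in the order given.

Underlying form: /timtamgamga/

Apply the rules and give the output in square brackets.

Rule 1: /m/ before /t/ (alveolar) → [n]
Rule 1: /m/ before /g/ (velar) → [ŋ]
Rule 1: /m/ before /g/ (velar) → [ŋ]
After rule 1: tintaŋgaŋga
Rule 2: no segment meets the rule's conditions; no change.

[tintaŋgaŋga]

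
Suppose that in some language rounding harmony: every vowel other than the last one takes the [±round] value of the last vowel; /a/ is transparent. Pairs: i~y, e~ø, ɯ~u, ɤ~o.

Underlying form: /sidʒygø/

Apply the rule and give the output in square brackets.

[sydʒygø]

/i/ harmonizes with /ø/ ([+round]) → [y]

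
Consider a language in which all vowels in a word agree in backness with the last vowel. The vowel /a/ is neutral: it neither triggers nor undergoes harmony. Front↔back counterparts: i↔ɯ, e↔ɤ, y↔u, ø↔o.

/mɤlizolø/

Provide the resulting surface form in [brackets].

/ɤ/ harmonizes with /ø/ ([-back]) → [e]
/o/ harmonizes with /ø/ ([-back]) → [ø]

[melizølø]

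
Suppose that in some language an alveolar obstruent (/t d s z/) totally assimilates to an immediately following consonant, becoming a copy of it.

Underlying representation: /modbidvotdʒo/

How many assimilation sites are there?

3

/d/ before /b/ → [b] (total assimilation)
/d/ before /v/ → [v] (total assimilation)
/t/ before /dʒ/ → [dʒ] (total assimilation)
3 segments change.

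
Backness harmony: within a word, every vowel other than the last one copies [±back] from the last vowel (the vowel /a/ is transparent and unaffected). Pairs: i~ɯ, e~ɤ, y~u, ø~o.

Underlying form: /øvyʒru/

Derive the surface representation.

[ovuʒru]

/ø/ harmonizes with /u/ ([+back]) → [o]
/y/ harmonizes with /u/ ([+back]) → [u]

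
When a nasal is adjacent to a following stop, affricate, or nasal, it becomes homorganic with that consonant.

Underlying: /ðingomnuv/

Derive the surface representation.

[ðiŋgonnuv]

/n/ before /g/ (velar) → [ŋ]
/m/ before /n/ (alveolar) → [n]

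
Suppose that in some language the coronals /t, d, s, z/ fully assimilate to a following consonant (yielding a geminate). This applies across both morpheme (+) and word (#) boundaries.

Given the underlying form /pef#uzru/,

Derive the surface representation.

[pef#urru]

/z/ before /r/ → [r] (total assimilation)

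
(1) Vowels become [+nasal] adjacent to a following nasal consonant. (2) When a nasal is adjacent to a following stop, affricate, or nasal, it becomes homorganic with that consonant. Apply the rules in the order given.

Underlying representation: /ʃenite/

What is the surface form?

Rule 1: /e/ before nasal /n/ → [ẽ]
After rule 1: ʃẽnite
Rule 2: no segment meets the rule's conditions; no change.

[ʃẽnite]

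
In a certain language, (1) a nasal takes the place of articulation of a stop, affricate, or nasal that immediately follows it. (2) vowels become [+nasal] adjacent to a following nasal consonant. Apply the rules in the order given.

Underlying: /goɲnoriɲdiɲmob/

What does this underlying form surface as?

[gõnnorĩndĩmmob]

Rule 1: /ɲ/ before /n/ (alveolar) → [n]
Rule 1: /ɲ/ before /d/ (alveolar) → [n]
Rule 1: /ɲ/ before /m/ (labial) → [m]
After rule 1: gonnorindimmob
Rule 2: /o/ before nasal /n/ → [õ]
Rule 2: /i/ before nasal /n/ → [ĩ]
Rule 2: /i/ before nasal /m/ → [ĩ]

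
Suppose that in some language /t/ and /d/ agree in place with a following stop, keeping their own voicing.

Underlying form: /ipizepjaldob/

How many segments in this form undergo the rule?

No segment meets the rule's conditions.

0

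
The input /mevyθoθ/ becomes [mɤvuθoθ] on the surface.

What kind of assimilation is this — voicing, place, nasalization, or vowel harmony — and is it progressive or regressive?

vowel harmony, regressive

/e/→[ɤ] /y/→[u].
Vowels agree with the last vowel, so the harmony is regressive.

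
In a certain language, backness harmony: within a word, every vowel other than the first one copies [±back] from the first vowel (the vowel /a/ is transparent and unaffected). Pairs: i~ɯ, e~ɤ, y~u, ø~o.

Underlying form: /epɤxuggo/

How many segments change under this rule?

3

/ɤ/ harmonizes with /e/ ([-back]) → [e]
/u/ harmonizes with /e/ ([-back]) → [y]
/o/ harmonizes with /e/ ([-back]) → [ø]
3 segments change.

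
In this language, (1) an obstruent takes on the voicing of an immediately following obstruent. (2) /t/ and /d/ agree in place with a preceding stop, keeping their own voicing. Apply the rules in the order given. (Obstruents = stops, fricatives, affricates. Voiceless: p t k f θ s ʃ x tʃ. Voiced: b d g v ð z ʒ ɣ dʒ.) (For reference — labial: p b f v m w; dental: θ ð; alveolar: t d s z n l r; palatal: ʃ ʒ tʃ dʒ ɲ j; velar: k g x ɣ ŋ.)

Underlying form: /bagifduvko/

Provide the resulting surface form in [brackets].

Rule 1: /f/ before /d/ (voiced) → [v]
Rule 1: /v/ before /k/ (voiceless) → [f]
After rule 1: bagivdufko
Rule 2: no segment meets the rule's conditions; no change.

[bagivdufko]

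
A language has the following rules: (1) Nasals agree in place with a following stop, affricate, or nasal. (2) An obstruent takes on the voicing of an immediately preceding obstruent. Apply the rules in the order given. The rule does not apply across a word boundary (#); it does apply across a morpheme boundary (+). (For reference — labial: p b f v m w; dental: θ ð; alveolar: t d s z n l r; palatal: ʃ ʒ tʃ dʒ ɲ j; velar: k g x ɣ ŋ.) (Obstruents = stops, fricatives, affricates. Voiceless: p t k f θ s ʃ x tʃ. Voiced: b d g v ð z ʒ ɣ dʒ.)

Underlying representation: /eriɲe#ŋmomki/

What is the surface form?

Rule 1: /ŋ/ before /m/ (labial) → [m]
Rule 1: /m/ before /k/ (velar) → [ŋ]
After rule 1: eriɲe#mmoŋki
Rule 2: no segment meets the rule's conditions; no change.

[eriɲe#mmoŋki]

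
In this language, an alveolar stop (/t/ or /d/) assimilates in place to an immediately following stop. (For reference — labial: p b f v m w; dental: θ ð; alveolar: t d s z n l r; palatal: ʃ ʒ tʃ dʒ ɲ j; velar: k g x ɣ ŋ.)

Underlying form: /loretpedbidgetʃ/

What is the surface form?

/t/ before /p/ (labial) → [p]
/d/ before /b/ (labial) → [b]
/d/ before /g/ (velar) → [g]

[loreppebbiggetʃ]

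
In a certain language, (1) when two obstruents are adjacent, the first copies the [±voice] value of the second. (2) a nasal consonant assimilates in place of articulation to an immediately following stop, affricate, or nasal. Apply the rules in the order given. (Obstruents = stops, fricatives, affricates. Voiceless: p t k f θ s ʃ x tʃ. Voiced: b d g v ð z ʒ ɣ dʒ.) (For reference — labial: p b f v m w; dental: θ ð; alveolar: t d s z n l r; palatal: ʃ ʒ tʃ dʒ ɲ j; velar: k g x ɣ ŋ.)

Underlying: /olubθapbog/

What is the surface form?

Rule 1: /b/ before /θ/ (voiceless) → [p]
Rule 1: /p/ before /b/ (voiced) → [b]
After rule 1: olupθabbog
Rule 2: no segment meets the rule's conditions; no change.

[olupθabbog]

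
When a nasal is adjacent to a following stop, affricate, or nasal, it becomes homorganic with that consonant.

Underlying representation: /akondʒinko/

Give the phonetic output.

[akoɲdʒiŋko]

/n/ before /dʒ/ (palatal) → [ɲ]
/n/ before /k/ (velar) → [ŋ]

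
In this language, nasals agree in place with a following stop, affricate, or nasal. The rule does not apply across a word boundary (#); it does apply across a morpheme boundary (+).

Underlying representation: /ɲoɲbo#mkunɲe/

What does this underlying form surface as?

[ɲombo#ŋkuɲɲe]

/ɲ/ before /b/ (labial) → [m]
/m/ before /k/ (velar) → [ŋ]
/n/ before /ɲ/ (palatal) → [ɲ]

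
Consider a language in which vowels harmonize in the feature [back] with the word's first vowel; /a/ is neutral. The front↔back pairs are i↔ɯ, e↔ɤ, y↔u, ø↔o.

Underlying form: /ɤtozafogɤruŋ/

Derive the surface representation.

no segment meets the rule's conditions; no change.

[ɤtozafogɤruŋ]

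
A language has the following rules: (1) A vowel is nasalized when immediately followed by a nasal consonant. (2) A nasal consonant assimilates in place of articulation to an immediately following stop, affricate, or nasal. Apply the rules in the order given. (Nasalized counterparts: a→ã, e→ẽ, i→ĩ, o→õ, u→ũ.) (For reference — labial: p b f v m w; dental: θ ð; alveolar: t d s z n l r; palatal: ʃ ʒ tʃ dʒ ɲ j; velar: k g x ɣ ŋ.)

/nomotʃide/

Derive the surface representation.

[nõmotʃide]

Rule 1: /o/ before nasal /m/ → [õ]
After rule 1: nõmotʃide
Rule 2: no segment meets the rule's conditions; no change.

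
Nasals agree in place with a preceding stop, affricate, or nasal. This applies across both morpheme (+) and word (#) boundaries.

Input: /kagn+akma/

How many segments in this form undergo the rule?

/n/ after /g/ (velar) → [ŋ]
/m/ after /k/ (velar) → [ŋ]
2 segments change.

2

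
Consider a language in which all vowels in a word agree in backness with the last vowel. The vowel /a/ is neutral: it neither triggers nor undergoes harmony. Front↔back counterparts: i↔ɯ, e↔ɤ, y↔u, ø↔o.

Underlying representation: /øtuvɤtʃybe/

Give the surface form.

[øtyvetʃybe]

/u/ harmonizes with /e/ ([-back]) → [y]
/ɤ/ harmonizes with /e/ ([-back]) → [e]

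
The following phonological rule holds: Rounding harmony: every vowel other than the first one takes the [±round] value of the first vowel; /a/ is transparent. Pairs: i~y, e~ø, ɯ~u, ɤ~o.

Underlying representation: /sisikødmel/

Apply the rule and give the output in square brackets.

[sisikedmel]

/ø/ harmonizes with /i/ ([-round]) → [e]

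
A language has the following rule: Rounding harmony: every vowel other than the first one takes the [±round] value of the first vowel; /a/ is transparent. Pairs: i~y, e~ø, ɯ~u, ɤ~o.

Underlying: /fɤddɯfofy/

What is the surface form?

/o/ harmonizes with /ɤ/ ([-round]) → [ɤ]
/y/ harmonizes with /ɤ/ ([-round]) → [i]

[fɤddɯfɤfi]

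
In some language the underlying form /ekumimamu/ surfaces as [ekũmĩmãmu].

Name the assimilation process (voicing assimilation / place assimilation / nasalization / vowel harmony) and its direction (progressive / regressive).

nasalization, regressive

/u/→[ũ] /i/→[ĩ] /a/→[ã].
Each target copies a feature from the following segment, so the direction is regressive.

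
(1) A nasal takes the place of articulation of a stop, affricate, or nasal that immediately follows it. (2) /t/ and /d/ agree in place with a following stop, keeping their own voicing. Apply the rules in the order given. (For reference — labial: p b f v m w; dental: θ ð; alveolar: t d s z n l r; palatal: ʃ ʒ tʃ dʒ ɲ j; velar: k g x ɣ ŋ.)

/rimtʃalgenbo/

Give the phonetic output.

[riɲtʃalgembo]

Rule 1: /m/ before /tʃ/ (palatal) → [ɲ]
Rule 1: /n/ before /b/ (labial) → [m]
After rule 1: riɲtʃalgembo
Rule 2: no segment meets the rule's conditions; no change.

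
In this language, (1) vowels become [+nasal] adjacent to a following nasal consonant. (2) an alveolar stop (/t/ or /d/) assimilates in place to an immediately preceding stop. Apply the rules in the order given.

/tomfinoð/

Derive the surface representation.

Rule 1: /o/ before nasal /m/ → [õ]
Rule 1: /i/ before nasal /n/ → [ĩ]
After rule 1: tõmfĩnoð
Rule 2: no segment meets the rule's conditions; no change.

[tõmfĩnoð]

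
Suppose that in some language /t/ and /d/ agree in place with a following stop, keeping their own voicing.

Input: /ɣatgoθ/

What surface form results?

[ɣakgoθ]

/t/ before /g/ (velar) → [k]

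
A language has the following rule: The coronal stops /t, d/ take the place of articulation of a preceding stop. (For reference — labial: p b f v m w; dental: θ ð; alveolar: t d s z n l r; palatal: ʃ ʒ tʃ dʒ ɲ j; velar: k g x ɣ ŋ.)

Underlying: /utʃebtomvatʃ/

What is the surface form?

/t/ after /b/ (labial) → [p]

[utʃebpomvatʃ]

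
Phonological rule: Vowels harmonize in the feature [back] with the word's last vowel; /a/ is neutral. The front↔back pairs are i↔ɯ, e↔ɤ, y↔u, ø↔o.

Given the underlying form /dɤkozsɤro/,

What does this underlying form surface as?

[dɤkozsɤro]

no segment meets the rule's conditions; no change.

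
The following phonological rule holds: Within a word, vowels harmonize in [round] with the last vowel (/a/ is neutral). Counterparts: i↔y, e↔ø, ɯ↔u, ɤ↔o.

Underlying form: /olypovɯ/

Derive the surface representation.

/o/ harmonizes with /ɯ/ ([-round]) → [ɤ]
/y/ harmonizes with /ɯ/ ([-round]) → [i]
/o/ harmonizes with /ɯ/ ([-round]) → [ɤ]

[ɤlipɤvɯ]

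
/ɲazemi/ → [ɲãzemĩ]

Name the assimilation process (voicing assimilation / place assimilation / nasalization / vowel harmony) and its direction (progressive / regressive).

nasalization, progressive

/a/→[ã] /i/→[ĩ].
Each target copies a feature from the preceding segment, so the direction is progressive.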